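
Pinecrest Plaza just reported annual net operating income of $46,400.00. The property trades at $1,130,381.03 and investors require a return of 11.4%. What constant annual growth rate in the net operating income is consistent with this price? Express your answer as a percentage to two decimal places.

7.01%

P = D₀(1+g)/(r−g) ⇒ P(r−g) = D₀(1+g) ⇒ g(P+D₀) = P·r − D₀
g = (P·r − D₀)/(P + D₀) = ($1,130,381.03×0.114 − $46,400.00) / ($1,130,381.03 + $46,400.00) = 0.070075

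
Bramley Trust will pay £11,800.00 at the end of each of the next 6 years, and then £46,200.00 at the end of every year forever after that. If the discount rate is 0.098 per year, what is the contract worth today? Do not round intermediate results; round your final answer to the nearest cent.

PV of 6-year annuity: £11,800.00 × [1 − (1+0.098)^−6] / 0.098 = 51694.69166
Perpetuity value at year 6: £46,200.00 / 0.098 = 471428.57143
PV of perpetuity: 471428.57143 / (1+0.098)^6 = 269030.71087
Total PV = 51694.69166 + 269030.71087 = 320725.40253

£320725.40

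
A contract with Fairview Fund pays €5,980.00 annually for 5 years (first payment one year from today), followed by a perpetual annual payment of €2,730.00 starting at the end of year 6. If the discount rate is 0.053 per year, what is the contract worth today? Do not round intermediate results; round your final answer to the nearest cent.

€65464.31

PV of 5-year annuity: €5,980.00 × [1 − (1+0.053)^−5] / 0.053 = 25676.96445
Perpetuity value at year 5: €2,730.00 / 0.053 = 51509.43396
PV of perpetuity: 51509.43396 / (1+0.053)^5 = 39787.34150
Total PV = 25676.96445 + 39787.34150 = 65464.30594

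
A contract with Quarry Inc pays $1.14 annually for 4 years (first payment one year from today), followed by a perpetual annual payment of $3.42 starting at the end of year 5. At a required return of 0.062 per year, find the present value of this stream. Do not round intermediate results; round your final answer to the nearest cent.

PV of 4-year annuity: $1.14 × [1 − (1+0.062)^−4] / 0.062 = 3.93220
Perpetuity value at year 4: $3.42 / 0.062 = 55.16129
PV of perpetuity: 55.16129 / (1+0.062)^4 = 43.36470
Total PV = 3.93220 + 43.36470 = 47.29690

$47.30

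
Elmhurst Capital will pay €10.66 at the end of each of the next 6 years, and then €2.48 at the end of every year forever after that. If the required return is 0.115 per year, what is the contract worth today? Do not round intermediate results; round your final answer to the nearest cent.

€55.68

PV of 6-year annuity: €10.66 × [1 − (1+0.115)^−6] / 0.115 = 44.45533
Perpetuity value at year 6: €2.48 / 0.115 = 21.56522
PV of perpetuity: 21.56522 / (1+0.115)^6 = 11.22289
Total PV = 44.45533 + 11.22289 = 55.67822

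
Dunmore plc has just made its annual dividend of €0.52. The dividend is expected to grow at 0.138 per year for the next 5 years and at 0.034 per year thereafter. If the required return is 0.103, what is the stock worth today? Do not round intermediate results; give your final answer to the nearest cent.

D_1 = 0.59176
D_2 = 0.67342
D_3 = 0.76636
D_4 = 0.87211
D_5 = 0.99246
Terminal value at year 5: TV = D_5×(1+g_2)/(r−g_2) = 1.02621/0.069 = 14.87257
P_0 = D_1/(1+r)^1 + D_2/(1+r)^2 + D_3/(1+r)^3 + D_4/(1+r)^4 + D_5/(1+r)^5 + TV/(1+r)^5
    = 0.53650 + 0.55352 + 0.57109 + 0.58921 + 0.60791 + 9.10979 = 11.96802

€11.97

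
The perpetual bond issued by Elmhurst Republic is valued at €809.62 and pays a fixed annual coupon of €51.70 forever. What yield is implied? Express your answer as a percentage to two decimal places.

6.39%

P = C/r ⇒ r = C/P = €51.70/€809.62 = 0.063857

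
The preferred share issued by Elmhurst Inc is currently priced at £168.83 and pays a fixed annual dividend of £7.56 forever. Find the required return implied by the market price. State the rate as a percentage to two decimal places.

P = C/r ⇒ r = C/P = £7.56/£168.83 = 0.044779

4.48%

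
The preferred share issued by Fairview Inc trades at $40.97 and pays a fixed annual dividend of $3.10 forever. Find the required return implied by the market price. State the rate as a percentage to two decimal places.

7.57%

P = C/r ⇒ r = C/P = $3.10/$40.97 = 0.075665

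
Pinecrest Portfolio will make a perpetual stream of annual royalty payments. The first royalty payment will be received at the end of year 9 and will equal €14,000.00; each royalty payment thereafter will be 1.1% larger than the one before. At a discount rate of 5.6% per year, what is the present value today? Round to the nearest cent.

€201188.97

Value at end of year 8: C₁ / (r − g) = €14,000.00 / (0.056 − 0.011) = €311,111.1111
Discount to today: PV = €311,111.1111 / (1 + 0.056)^8 = €311,111.1111 / 1.546363 = €201,188.97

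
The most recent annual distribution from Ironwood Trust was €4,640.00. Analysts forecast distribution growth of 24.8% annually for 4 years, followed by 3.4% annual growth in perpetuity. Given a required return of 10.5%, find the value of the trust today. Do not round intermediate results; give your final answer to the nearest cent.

D_1 = 5790.72000
D_2 = 7226.81856
D_3 = 9019.06956
D_4 = 11255.79881
Terminal value at year 4: TV = D_4×(1+g_2)/(r−g_2) = 11638.49597/0.071 = 163922.47851
P_0 = D_1/(1+r)^1 + D_2/(1+r)^2 + D_3/(1+r)^3 + D_4/(1+r)^4 + TV/(1+r)^4
    = 5240.47059 + 5918.64913 + 6684.59196 + 7549.65681 + 109948.52307 = 135341.89156

€135341.89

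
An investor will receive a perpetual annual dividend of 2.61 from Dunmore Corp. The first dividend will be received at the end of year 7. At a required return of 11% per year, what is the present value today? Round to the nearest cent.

Value at end of year 6: C / r = 2.61 / 0.11 = 23.7273
Discount to today: PV = 23.7273 / (1 + 0.11)^6 = 23.7273 / 1.870415 = 12.69

12.69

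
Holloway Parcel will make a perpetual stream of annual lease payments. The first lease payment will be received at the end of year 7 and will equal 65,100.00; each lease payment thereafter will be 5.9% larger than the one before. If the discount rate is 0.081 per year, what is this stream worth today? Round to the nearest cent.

Value at end of year 6: C₁ / (r − g) = 65,100.00 / (0.081 − 0.059) = 2,959,090.9091
Discount to today: PV = 2,959,090.9091 / (1 + 0.081)^6 = 2,959,090.9091 / 1.595711 = 1,854,403.10

1854403.10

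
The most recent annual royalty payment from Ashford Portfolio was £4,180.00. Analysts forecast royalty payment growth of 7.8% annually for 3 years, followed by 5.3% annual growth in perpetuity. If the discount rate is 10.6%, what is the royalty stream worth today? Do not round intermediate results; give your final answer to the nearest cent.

£88814.53

D_1 = 4506.04000
D_2 = 4857.51112
D_3 = 5236.39699
Terminal value at year 3: TV = D_3×(1+g_2)/(r−g_2) = 5513.92603/0.053 = 104036.34015
P_0 = D_1/(1+r)^1 + D_2/(1+r)^2 + D_3/(1+r)^3 + TV/(1+r)^3
    = 4074.17722 + 3971.03349 + 3870.50099 + 76898.82165 = 88814.53335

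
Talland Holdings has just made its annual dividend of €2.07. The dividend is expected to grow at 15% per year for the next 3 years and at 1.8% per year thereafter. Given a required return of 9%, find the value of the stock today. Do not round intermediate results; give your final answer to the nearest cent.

€41.29

D_1 = 2.38050
D_2 = 2.73758
D_3 = 3.14821
Terminal value at year 3: TV = D_3×(1+g_2)/(r−g_2) = 3.20488/0.072 = 44.51221
P_0 = D_1/(1+r)^1 + D_2/(1+r)^2 + D_3/(1+r)^3 + TV/(1+r)^3
    = 2.18394 + 2.30416 + 2.43100 + 34.37159 = 41.29070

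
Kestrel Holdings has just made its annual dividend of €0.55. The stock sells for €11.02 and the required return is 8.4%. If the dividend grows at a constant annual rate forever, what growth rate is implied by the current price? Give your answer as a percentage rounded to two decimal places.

3.25%

P = D₀(1+g)/(r−g) ⇒ P(r−g) = D₀(1+g) ⇒ g(P+D₀) = P·r − D₀
g = (P·r − D₀)/(P + D₀) = (€11.02×0.084 − €0.55) / (€11.02 + €0.55) = 0.032470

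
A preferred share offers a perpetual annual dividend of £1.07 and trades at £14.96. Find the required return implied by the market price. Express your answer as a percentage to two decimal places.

P = C/r ⇒ r = C/P = £1.07/£14.96 = 0.071524

7.15%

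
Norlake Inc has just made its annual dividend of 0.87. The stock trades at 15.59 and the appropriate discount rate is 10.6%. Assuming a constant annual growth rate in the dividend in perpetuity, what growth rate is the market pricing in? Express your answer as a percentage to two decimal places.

P = D₀(1+g)/(r−g) ⇒ P(r−g) = D₀(1+g) ⇒ g(P+D₀) = P·r − D₀
g = (P·r − D₀)/(P + D₀) = (15.59×0.106 − 0.87) / (15.59 + 0.87) = 0.047542

4.75%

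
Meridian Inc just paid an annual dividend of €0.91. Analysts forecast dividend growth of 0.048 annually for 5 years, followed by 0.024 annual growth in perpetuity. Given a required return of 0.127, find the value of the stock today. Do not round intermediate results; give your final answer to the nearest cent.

€9.97

D_1 = 0.95368
D_2 = 0.99946
D_3 = 1.04743
D_4 = 1.09771
D_5 = 1.15040
Terminal value at year 5: TV = D_5×(1+g_2)/(r−g_2) = 1.17801/0.103 = 11.43696
P_0 = D_1/(1+r)^1 + D_2/(1+r)^2 + D_3/(1+r)^3 + D_4/(1+r)^4 + D_5/(1+r)^5 + TV/(1+r)^5
    = 0.84621 + 0.78689 + 0.73173 + 0.68044 + 0.63274 + 6.29058 = 9.96861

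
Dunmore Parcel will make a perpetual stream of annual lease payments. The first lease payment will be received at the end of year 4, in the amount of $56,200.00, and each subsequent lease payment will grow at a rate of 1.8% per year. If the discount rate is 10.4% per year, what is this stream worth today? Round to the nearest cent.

$485658.11

Value at end of year 3: C₁ / (r − g) = $56,200.00 / (0.104 − 0.018) = $653,488.3721
Discount to today: PV = $653,488.3721 / (1 + 0.104)^3 = $653,488.3721 / 1.345573 = $485,658.11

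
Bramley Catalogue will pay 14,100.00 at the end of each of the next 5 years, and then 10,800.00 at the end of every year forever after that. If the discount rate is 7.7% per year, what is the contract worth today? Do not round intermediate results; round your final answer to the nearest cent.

PV of 5-year annuity: 14,100.00 × [1 − (1+0.077)^−5] / 0.077 = 56745.17056
Perpetuity value at year 5: 10,800.00 / 0.077 = 140259.74026
PV of perpetuity: 140259.74026 / (1+0.077)^5 = 96795.35430
Total PV = 56745.17056 + 96795.35430 = 153540.52486

153540.52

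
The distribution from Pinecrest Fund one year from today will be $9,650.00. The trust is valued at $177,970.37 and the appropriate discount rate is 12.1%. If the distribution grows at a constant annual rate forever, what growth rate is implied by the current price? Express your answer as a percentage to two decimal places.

6.68%

P = D₁/(r−g) ⇒ g = r − D₁/P = 0.121 − $9,650.00/$177,970.37 = 0.066777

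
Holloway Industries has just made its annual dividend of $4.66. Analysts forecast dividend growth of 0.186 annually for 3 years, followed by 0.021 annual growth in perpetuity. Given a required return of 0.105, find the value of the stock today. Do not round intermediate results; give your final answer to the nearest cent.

D_1 = 5.52676
D_2 = 6.55474
D_3 = 7.77392
Terminal value at year 3: TV = D_3×(1+g_2)/(r−g_2) = 7.93717/0.084 = 94.49013
P_0 = D_1/(1+r)^1 + D_2/(1+r)^2 + D_3/(1+r)^3 + TV/(1+r)^3
    = 5.00159 + 5.36823 + 5.76173 + 70.03250 = 86.16405

$86.16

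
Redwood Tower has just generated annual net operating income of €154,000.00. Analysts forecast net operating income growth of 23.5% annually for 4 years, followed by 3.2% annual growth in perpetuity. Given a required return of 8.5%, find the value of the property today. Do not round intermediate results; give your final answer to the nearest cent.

D_1 = 190190.00000
D_2 = 234884.65000
D_3 = 290082.54275
D_4 = 358251.94030
Terminal value at year 4: TV = D_4×(1+g_2)/(r−g_2) = 369716.00239/0.053 = 6975773.62992
P_0 = D_1/(1+r)^1 + D_2/(1+r)^2 + D_3/(1+r)^3 + D_4/(1+r)^4 + TV/(1+r)^4
    = 175290.32258 + 199524.00773 + 227107.97193 + 258505.38741 + 5033538.86422 = 5893966.55387

€5893966.55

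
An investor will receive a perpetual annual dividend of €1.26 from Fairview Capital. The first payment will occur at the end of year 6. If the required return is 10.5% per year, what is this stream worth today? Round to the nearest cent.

€7.28

Value at end of year 5: C / r = €1.26 / 0.105 = €12.0000
Discount to today: PV = €12.0000 / (1 + 0.105)^5 = €12.0000 / 1.647447 = €7.28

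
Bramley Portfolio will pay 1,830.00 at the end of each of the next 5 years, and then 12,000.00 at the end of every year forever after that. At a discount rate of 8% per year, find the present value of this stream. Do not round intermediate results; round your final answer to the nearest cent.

PV of 5-year annuity: 1,830.00 × [1 − (1+0.08)^−5] / 0.08 = 7306.65937
Perpetuity value at year 5: 12,000.00 / 0.08 = 150000.00000
PV of perpetuity: 150000.00000 / (1+0.08)^5 = 102087.47956
Total PV = 7306.65937 + 102087.47956 = 109394.13892

109394.14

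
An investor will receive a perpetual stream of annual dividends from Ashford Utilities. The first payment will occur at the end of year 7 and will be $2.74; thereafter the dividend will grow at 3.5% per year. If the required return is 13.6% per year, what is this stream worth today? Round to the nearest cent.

Value at end of year 6: C₁ / (r − g) = $2.74 / (0.136 − 0.035) = $27.1287
Discount to today: PV = $27.1287 / (1 + 0.136)^6 = $27.1287 / 2.149166 = $12.62

$12.62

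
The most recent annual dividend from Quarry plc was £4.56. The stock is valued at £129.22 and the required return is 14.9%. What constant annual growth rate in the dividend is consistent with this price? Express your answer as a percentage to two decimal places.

P = D₀(1+g)/(r−g) ⇒ P(r−g) = D₀(1+g) ⇒ g(P+D₀) = P·r − D₀
g = (P·r − D₀)/(P + D₀) = (£129.22×0.149 − £4.56) / (£129.22 + £4.56) = 0.109835

10.98%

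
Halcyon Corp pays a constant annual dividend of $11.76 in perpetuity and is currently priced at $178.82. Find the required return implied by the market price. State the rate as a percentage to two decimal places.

P = C/r ⇒ r = C/P = $11.76/$178.82 = 0.065764

6.58%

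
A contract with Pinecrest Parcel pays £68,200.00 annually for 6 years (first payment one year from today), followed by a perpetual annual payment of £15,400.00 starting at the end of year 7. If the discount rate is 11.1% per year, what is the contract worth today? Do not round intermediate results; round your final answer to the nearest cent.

PV of 6-year annuity: £68,200.00 × [1 − (1+0.111)^−6] / 0.111 = 287693.42001
Perpetuity value at year 6: £15,400.00 / 0.111 = 138738.73874
PV of perpetuity: 138738.73874 / (1+0.111)^6 = 73775.70841
Total PV = 287693.42001 + 73775.70841 = 361469.12842

£361469.13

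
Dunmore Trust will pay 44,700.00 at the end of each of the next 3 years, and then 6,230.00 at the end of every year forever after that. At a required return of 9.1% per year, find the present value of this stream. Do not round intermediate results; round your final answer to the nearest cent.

165667.15

PV of 3-year annuity: 44,700.00 × [1 − (1+0.091)^−3] / 0.091 = 112947.51886
Perpetuity value at year 3: 6,230.00 / 0.091 = 68461.53846
PV of perpetuity: 68461.53846 / (1+0.091)^3 = 52719.63594
Total PV = 112947.51886 + 52719.63594 = 165667.15481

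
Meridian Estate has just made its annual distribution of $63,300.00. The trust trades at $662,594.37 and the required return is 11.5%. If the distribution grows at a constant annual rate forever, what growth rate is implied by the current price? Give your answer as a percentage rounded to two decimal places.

1.78%

P = D₀(1+g)/(r−g) ⇒ P(r−g) = D₀(1+g) ⇒ g(P+D₀) = P·r − D₀
g = (P·r − D₀)/(P + D₀) = ($662,594.37×0.115 − $63,300.00) / ($662,594.37 + $63,300.00) = 0.017769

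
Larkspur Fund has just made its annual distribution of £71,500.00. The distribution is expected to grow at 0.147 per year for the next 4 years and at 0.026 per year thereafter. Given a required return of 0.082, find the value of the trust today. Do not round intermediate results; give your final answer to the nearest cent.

D_1 = 82010.50000
D_2 = 94066.04350
D_3 = 107893.75189
D_4 = 123754.13342
Terminal value at year 4: TV = D_4×(1+g_2)/(r−g_2) = 126971.74089/0.056 = 2267352.51593
P_0 = D_1/(1+r)^1 + D_2/(1+r)^2 + D_3/(1+r)^3 + D_4/(1+r)^4 + TV/(1+r)^4
    = 75795.28651 + 80348.60778 + 85175.46500 + 90292.29053 + 1654283.75150 = 1985895.40132

£1985895.40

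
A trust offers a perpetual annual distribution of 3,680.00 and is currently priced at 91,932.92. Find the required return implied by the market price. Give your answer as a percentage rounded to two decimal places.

P = C/r ⇒ r = C/P = 3,680.00/91,932.92 = 0.040029

4.00%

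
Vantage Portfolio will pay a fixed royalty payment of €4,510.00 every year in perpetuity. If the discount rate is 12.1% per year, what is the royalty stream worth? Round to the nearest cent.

Level perpetuity: PV = C / r = €4,510.00 / 0.121 = €37,272.73

€37272.73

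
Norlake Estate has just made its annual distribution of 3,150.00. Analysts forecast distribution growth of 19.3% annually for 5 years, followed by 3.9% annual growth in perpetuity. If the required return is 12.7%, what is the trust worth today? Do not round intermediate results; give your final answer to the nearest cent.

68176.89

D_1 = 3757.95000
D_2 = 4483.23435
D_3 = 5348.49858
D_4 = 6380.75881
D_5 = 7612.24525
Terminal value at year 5: TV = D_5×(1+g_2)/(r−g_2) = 7909.12282/0.088 = 89876.39568
P_0 = D_1/(1+r)^1 + D_2/(1+r)^2 + D_3/(1+r)^3 + D_4/(1+r)^4 + D_5/(1+r)^5 + TV/(1+r)^5
    = 3334.47205 + 3529.74725 + 3736.45827 + 3955.27482 + 4186.90582 + 49434.03575 = 68176.89396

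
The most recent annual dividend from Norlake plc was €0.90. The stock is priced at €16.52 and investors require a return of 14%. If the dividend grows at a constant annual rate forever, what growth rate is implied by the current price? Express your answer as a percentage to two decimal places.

8.11%

P = D₀(1+g)/(r−g) ⇒ P(r−g) = D₀(1+g) ⇒ g(P+D₀) = P·r − D₀
g = (P·r − D₀)/(P + D₀) = (€16.52×0.14 − €0.90) / (€16.52 + €0.90) = 0.081102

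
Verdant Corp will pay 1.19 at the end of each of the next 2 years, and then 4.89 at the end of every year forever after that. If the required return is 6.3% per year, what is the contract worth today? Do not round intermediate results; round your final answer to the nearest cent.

70.86

PV of 2-year annuity: 1.19 × [1 − (1+0.063)^−2] / 0.063 = 2.17260
Perpetuity value at year 2: 4.89 / 0.063 = 77.61905
PV of perpetuity: 77.61905 / (1+0.063)^2 = 68.69131
Total PV = 2.17260 + 68.69131 = 70.86391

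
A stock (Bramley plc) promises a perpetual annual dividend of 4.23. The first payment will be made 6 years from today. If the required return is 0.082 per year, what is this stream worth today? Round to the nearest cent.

Value at end of year 5: C / r = 4.23 / 0.082 = 51.5854
Discount to today: PV = 51.5854 / (1 + 0.082)^5 = 51.5854 / 1.482983 = 34.78

34.78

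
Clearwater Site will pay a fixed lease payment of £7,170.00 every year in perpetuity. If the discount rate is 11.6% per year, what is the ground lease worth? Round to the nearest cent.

£61810.34

Level perpetuity: PV = C / r = £7,170.00 / 0.116 = £61,810.34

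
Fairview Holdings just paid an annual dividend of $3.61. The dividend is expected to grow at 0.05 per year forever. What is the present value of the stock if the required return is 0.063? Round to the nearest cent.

$291.58

D₁ = D₀ × (1 + g) = $3.61 × 1.05 = $3.7905
Growing perpetuity: P = D₁ / (r − g) = $3.7905 / (0.063 − 0.05) = $291.58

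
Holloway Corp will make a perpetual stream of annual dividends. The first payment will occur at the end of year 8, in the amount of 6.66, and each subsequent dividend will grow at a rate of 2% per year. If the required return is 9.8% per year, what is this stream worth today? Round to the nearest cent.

Value at end of year 7: C₁ / (r − g) = 6.66 / (0.098 − 0.02) = 85.3846
Discount to today: PV = 85.3846 / (1 + 0.098)^7 = 85.3846 / 1.924050 = 44.38

44.38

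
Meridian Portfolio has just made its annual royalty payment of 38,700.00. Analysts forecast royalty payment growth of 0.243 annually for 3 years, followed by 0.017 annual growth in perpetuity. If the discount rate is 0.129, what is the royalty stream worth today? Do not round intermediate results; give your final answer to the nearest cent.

D_1 = 48104.10000
D_2 = 59793.39630
D_3 = 74323.19160
Terminal value at year 3: TV = D_3×(1+g_2)/(r−g_2) = 75586.68586/0.112 = 674881.12373
P_0 = D_1/(1+r)^1 + D_2/(1+r)^2 + D_3/(1+r)^3 + TV/(1+r)^3
    = 42607.70593 + 46909.98979 + 51646.69381 + 468970.42505 = 610134.81459

610134.81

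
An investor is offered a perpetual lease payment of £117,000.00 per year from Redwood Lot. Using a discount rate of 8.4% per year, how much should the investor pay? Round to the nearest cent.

Level perpetuity: PV = C / r = £117,000.00 / 0.084 = £1,392,857.14

£1392857.14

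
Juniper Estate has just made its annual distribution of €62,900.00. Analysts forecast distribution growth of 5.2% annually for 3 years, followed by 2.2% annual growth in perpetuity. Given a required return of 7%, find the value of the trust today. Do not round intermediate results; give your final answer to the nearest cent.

D_1 = 66170.80000
D_2 = 69611.68160
D_3 = 73231.48904
Terminal value at year 3: TV = D_3×(1+g_2)/(r−g_2) = 74842.58180/0.048 = 1559220.45421
P_0 = D_1/(1+r)^1 + D_2/(1+r)^2 + D_3/(1+r)^3 + TV/(1+r)^3
    = 61841.86916 + 60801.53865 + 59778.70903 + 1272788.34638 = 1455210.46321

€1455210.46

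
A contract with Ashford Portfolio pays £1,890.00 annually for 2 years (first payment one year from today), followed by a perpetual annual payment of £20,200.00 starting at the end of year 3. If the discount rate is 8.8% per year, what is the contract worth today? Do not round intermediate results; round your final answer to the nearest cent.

£197248.54

PV of 2-year annuity: £1,890.00 × [1 − (1+0.088)^−2] / 0.088 = 3333.76135
Perpetuity value at year 2: £20,200.00 / 0.088 = 229545.45455
PV of perpetuity: 229545.45455 / (1+0.088)^2 = 193914.77764
Total PV = 3333.76135 + 193914.77764 = 197248.53900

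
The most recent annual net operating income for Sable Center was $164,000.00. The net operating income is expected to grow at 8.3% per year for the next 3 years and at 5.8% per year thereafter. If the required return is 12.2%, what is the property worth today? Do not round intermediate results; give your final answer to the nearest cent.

$2896709.59

D_1 = 177612.00000
D_2 = 192353.79600
D_3 = 208319.16107
Terminal value at year 3: TV = D_3×(1+g_2)/(r−g_2) = 220401.67241/0.064 = 3443776.13141
P_0 = D_1/(1+r)^1 + D_2/(1+r)^2 + D_3/(1+r)^3 + TV/(1+r)^3
    = 158299.46524 + 152797.07741 + 147485.94905 + 2438127.09527 = 2896709.58697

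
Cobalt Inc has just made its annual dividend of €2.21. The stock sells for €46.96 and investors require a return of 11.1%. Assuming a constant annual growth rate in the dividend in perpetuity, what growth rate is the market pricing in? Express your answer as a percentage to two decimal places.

P = D₀(1+g)/(r−g) ⇒ P(r−g) = D₀(1+g) ⇒ g(P+D₀) = P·r − D₀
g = (P·r − D₀)/(P + D₀) = (€46.96×0.111 − €2.21) / (€46.96 + €2.21) = 0.061065

6.11%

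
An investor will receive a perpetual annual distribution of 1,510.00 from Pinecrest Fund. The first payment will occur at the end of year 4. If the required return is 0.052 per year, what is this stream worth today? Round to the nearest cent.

Value at end of year 3: C / r = 1,510.00 / 0.052 = 29,038.4615
Discount to today: PV = 29,038.4615 / (1 + 0.052)^3 = 29,038.4615 / 1.164253 = 24,941.72

24941.72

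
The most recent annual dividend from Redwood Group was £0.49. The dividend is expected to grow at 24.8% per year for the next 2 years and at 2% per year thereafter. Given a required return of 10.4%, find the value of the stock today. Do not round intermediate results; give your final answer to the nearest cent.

D_1 = 0.61152
D_2 = 0.76318
Terminal value at year 2: TV = D_2×(1+g_2)/(r−g_2) = 0.77844/0.084 = 9.26715
P_0 = D_1/(1+r)^1 + D_2/(1+r)^2 + TV/(1+r)^2
    = 0.55391 + 0.62616 + 7.60340 = 8.78348

£8.78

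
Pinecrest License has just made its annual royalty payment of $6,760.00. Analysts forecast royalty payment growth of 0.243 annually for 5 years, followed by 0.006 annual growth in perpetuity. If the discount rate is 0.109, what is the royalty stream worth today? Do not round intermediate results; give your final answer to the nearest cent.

$165003.63

D_1 = 8402.68000
D_2 = 10444.53124
D_3 = 12982.55233
D_4 = 16137.31255
D_5 = 20058.67950
Terminal value at year 5: TV = D_5×(1+g_2)/(r−g_2) = 20179.03157/0.103 = 195912.92790
P_0 = D_1/(1+r)^1 + D_2/(1+r)^2 + D_3/(1+r)^3 + D_4/(1+r)^4 + D_5/(1+r)^5 + TV/(1+r)^5
    = 7576.80794 + 8492.31043 + 9518.43270 + 10668.54089 + 11957.61616 + 116789.92093 = 165003.62904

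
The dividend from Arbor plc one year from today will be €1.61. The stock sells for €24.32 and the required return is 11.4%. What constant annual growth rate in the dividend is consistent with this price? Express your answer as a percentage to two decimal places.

4.78%

P = D₁/(r−g) ⇒ g = r − D₁/P = 0.114 − €1.61/€24.32 = 0.047799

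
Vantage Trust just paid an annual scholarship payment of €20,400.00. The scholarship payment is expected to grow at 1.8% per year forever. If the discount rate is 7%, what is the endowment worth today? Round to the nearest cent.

€399369.23

D₁ = D₀ × (1 + g) = €20,400.00 × 1.018 = €20,767.2000
Growing perpetuity: P = D₁ / (r − g) = €20,767.2000 / (0.07 − 0.018) = €399,369.23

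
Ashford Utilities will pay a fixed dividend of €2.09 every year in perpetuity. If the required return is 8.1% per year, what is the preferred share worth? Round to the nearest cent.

€25.80

Level perpetuity: PV = C / r = €2.09 / 0.081 = €25.80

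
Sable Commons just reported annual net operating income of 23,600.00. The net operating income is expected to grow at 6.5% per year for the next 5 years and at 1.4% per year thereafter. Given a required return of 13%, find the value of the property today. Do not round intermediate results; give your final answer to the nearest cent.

D_1 = 25134.00000
D_2 = 26767.71000
D_3 = 28507.61115
D_4 = 30360.60587
D_5 = 32334.04526
Terminal value at year 5: TV = D_5×(1+g_2)/(r−g_2) = 32786.72189/0.116 = 282644.15423
P_0 = D_1/(1+r)^1 + D_2/(1+r)^2 + D_3/(1+r)^3 + D_4/(1+r)^4 + D_5/(1+r)^5 + TV/(1+r)^5
    = 22242.47788 + 20963.04331 + 19757.20453 + 18620.72817 + 17549.62433 + 153407.92306 = 252541.00128

252541.00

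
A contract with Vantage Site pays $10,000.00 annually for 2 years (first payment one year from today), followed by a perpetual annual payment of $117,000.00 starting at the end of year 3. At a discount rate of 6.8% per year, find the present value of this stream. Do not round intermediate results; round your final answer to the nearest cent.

$1526592.67

PV of 2-year annuity: $10,000.00 × [1 − (1+0.068)^−2] / 0.068 = 18130.42685
Perpetuity value at year 2: $117,000.00 / 0.068 = 1720588.23529
PV of perpetuity: 1720588.23529 / (1+0.068)^2 = 1508462.24110
Total PV = 18130.42685 + 1508462.24110 = 1526592.66796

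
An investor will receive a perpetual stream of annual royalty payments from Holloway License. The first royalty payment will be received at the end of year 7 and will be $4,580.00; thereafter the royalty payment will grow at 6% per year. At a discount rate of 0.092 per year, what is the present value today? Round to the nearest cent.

$84407.23

Value at end of year 6: C₁ / (r − g) = $4,580.00 / (0.092 − 0.06) = $143,125.0000
Discount to today: PV = $143,125.0000 / (1 + 0.092)^6 = $143,125.0000 / 1.695649 = $84,407.23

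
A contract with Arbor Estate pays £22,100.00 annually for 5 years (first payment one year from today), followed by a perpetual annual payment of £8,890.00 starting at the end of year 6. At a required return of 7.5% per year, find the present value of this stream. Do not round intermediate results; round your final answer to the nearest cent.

PV of 5-year annuity: £22,100.00 × [1 − (1+0.075)^−5] / 0.075 = 89414.05633
Perpetuity value at year 5: £8,890.00 / 0.075 = 118533.33333
PV of perpetuity: 118533.33333 / (1+0.075)^5 = 82565.41655
Total PV = 89414.05633 + 82565.41655 = 171979.47289

£171979.47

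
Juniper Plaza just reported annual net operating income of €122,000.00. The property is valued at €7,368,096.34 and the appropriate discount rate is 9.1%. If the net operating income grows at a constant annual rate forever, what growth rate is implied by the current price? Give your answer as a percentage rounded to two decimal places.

P = D₀(1+g)/(r−g) ⇒ P(r−g) = D₀(1+g) ⇒ g(P+D₀) = P·r − D₀
g = (P·r − D₀)/(P + D₀) = (€7,368,096.34×0.091 − €122,000.00) / (€7,368,096.34 + €122,000.00) = 0.073230

7.32%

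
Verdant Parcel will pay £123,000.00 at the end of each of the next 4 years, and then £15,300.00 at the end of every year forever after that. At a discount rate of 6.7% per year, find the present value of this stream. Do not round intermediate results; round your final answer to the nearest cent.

£595645.18

PV of 4-year annuity: £123,000.00 × [1 − (1+0.067)^−4] / 0.067 = 419464.22898
Perpetuity value at year 4: £15,300.00 / 0.067 = 228358.20896
PV of perpetuity: 228358.20896 / (1+0.067)^4 = 176180.95120
Total PV = 419464.22898 + 176180.95120 = 595645.18019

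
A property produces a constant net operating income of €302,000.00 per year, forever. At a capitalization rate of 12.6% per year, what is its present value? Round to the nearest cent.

Level perpetuity: PV = C / r = €302,000.00 / 0.126 = €2,396,825.40

€2396825.40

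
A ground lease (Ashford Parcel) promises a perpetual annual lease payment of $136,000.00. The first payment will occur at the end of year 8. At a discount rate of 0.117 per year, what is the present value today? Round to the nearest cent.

Value at end of year 7: C / r = $136,000.00 / 0.117 = $1,162,393.1624
Discount to today: PV = $1,162,393.1624 / (1 + 0.117)^7 = $1,162,393.1624 / 2.169563 = $535,773.01

$535773.01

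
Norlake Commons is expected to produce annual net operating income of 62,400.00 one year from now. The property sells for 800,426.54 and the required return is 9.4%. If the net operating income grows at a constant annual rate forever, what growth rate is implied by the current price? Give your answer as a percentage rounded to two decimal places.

P = D₁/(r−g) ⇒ g = r − D₁/P = 0.094 − 62,400.00/800,426.54 = 0.016042

1.60%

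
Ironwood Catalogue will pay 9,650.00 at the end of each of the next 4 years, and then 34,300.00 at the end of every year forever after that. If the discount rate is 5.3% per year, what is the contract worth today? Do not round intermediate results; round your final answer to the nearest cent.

560367.83

PV of 4-year annuity: 9,650.00 × [1 − (1+0.053)^−4] / 0.053 = 33981.30274
Perpetuity value at year 4: 34,300.00 / 0.053 = 647169.81132
PV of perpetuity: 647169.81132 / (1+0.053)^4 = 526386.52801
Total PV = 33981.30274 + 526386.52801 = 560367.83075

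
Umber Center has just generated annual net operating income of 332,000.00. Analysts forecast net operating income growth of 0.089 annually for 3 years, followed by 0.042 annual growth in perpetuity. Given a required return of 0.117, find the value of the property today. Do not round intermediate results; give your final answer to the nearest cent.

5221231.49

D_1 = 361548.00000
D_2 = 393725.77200
D_3 = 428767.36571
Terminal value at year 3: TV = D_3×(1+g_2)/(r−g_2) = 446775.59507/0.075 = 5957007.93424
P_0 = D_1/(1+r)^1 + D_2/(1+r)^2 + D_3/(1+r)^3 + TV/(1+r)^3
    = 323677.70815 + 315564.03238 + 307653.74330 + 4274336.00690 = 5221231.49073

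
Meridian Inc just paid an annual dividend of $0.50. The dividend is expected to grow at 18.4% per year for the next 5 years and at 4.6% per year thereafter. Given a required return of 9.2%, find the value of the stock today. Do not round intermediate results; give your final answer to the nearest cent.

D_1 = 0.59200
D_2 = 0.70093
D_3 = 0.82990
D_4 = 0.98260
D_5 = 1.16340
Terminal value at year 5: TV = D_5×(1+g_2)/(r−g_2) = 1.21691/0.046 = 26.45467
P_0 = D_1/(1+r)^1 + D_2/(1+r)^2 + D_3/(1+r)^3 + D_4/(1+r)^4 + D_5/(1+r)^5 + TV/(1+r)^5
    = 0.54212 + 0.58780 + 0.63732 + 0.69101 + 0.74923 + 17.03685 = 20.24433

$20.24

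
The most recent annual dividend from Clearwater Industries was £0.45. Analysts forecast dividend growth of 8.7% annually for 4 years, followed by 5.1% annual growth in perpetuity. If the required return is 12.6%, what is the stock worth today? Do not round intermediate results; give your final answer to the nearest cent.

D_1 = 0.48915
D_2 = 0.53171
D_3 = 0.57796
D_4 = 0.62825
Terminal value at year 4: TV = D_4×(1+g_2)/(r−g_2) = 0.66029/0.075 = 8.80384
P_0 = D_1/(1+r)^1 + D_2/(1+r)^2 + D_3/(1+r)^3 + D_4/(1+r)^4 + TV/(1+r)^4
    = 0.43441 + 0.41937 + 0.40484 + 0.39082 + 5.47670 = 7.12614

£7.13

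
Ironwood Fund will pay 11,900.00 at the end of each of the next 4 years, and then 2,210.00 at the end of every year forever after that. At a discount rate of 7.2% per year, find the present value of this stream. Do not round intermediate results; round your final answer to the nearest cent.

63368.87

PV of 4-year annuity: 11,900.00 × [1 − (1+0.072)^−4] / 0.072 = 40126.48978
Perpetuity value at year 4: 2,210.00 / 0.072 = 30694.44444
PV of perpetuity: 30694.44444 / (1+0.072)^4 = 23242.38206
Total PV = 40126.48978 + 23242.38206 = 63368.87183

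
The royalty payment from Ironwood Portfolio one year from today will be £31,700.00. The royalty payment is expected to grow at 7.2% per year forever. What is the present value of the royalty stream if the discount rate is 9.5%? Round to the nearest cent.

Growing perpetuity: P = D₁ / (r − g) = £31,700.0000 / (0.095 − 0.072) = £1,378,260.87

£1378260.87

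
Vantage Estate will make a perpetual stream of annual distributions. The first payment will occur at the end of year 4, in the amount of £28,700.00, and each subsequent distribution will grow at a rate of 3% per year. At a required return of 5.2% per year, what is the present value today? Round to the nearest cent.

Value at end of year 3: C₁ / (r − g) = £28,700.00 / (0.052 − 0.03) = £1,304,545.4545
Discount to today: PV = £1,304,545.4545 / (1 + 0.052)^3 = £1,304,545.4545 / 1.164253 = £1,120,500.35

£1120500.35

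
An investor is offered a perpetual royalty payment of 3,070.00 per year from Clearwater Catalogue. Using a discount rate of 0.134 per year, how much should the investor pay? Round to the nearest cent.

22910.45

Level perpetuity: PV = C / r = 3,070.00 / 0.134 = 22,910.45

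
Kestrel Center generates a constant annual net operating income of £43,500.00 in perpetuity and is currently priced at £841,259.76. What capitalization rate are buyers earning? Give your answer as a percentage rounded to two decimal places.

P = C/r ⇒ r = C/P = £43,500.00/£841,259.76 = 0.051708

5.17%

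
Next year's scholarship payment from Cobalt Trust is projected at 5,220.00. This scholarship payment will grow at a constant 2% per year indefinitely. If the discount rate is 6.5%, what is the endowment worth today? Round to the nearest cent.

Growing perpetuity: P = D₁ / (r − g) = 5,220.0000 / (0.065 − 0.02) = 116,000.00

116000.00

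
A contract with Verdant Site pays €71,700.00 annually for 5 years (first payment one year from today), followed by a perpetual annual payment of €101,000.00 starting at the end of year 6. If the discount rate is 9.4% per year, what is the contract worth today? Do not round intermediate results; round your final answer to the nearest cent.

PV of 5-year annuity: €71,700.00 × [1 − (1+0.094)^−5] / 0.094 = 276017.37872
Perpetuity value at year 5: €101,000.00 / 0.094 = 1074468.08511
PV of perpetuity: 1074468.08511 / (1+0.094)^5 = 685656.99374
Total PV = 276017.37872 + 685656.99374 = 961674.37246

€961674.37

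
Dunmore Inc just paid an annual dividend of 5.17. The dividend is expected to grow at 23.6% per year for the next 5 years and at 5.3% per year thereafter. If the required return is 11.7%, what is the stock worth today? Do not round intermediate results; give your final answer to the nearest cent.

176.50

D_1 = 6.39012
D_2 = 7.89819
D_3 = 9.76216
D_4 = 12.06603
D_5 = 14.91361
Terminal value at year 5: TV = D_5×(1+g_2)/(r−g_2) = 15.70404/0.064 = 245.37555
P_0 = D_1/(1+r)^1 + D_2/(1+r)^2 + D_3/(1+r)^3 + D_4/(1+r)^4 + D_5/(1+r)^5 + TV/(1+r)^5
    = 5.72079 + 6.33025 + 7.00465 + 7.75089 + 8.57664 + 141.11248 = 176.49570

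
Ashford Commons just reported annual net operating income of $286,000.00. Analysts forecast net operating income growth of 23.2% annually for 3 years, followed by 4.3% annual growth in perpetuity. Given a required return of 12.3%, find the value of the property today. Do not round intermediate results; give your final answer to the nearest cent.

D_1 = 352352.00000
D_2 = 434097.66400
D_3 = 534808.32205
Terminal value at year 3: TV = D_3×(1+g_2)/(r−g_2) = 557805.07990/0.08 = 6972563.49870
P_0 = D_1/(1+r)^1 + D_2/(1+r)^2 + D_3/(1+r)^3 + TV/(1+r)^3
    = 313759.57257 + 344213.52931 + 377623.39101 + 4923264.96030 = 5958861.45319

$5958861.45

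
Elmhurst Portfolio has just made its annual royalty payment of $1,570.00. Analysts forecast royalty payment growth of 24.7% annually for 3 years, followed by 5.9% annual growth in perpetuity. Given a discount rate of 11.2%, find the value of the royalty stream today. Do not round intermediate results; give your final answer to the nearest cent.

D_1 = 1957.79000
D_2 = 2441.36413
D_3 = 3044.38107
Terminal value at year 3: TV = D_3×(1+g_2)/(r−g_2) = 3223.99955/0.053 = 60830.18025
P_0 = D_1/(1+r)^1 + D_2/(1+r)^2 + D_3/(1+r)^3 + TV/(1+r)^3
    = 1760.60252 + 1974.34473 + 2214.03586 + 44238.94298 = 50187.92609

$50187.93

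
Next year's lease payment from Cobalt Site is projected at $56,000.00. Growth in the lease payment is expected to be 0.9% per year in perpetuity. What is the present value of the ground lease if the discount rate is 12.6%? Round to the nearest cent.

$478632.48

Growing perpetuity: P = D₁ / (r − g) = $56,000.0000 / (0.126 − 0.009) = $478,632.48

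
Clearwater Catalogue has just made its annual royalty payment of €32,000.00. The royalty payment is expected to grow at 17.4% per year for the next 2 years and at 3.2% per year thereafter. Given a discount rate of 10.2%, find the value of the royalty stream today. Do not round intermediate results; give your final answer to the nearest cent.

€605841.22

D_1 = 37568.00000
D_2 = 44104.83200
Terminal value at year 2: TV = D_2×(1+g_2)/(r−g_2) = 45516.18662/0.07 = 650231.23749
P_0 = D_1/(1+r)^1 + D_2/(1+r)^2 + TV/(1+r)^2
    = 34090.74410 + 36318.08854 + 535432.39110 = 605841.22375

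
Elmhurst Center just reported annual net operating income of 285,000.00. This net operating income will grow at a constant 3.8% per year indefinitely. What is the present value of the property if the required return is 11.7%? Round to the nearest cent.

D₁ = D₀ × (1 + g) = 285,000.00 × 1.038 = 295,830.0000
Growing perpetuity: P = D₁ / (r − g) = 295,830.0000 / (0.117 − 0.038) = 3,744,683.54

3744683.54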